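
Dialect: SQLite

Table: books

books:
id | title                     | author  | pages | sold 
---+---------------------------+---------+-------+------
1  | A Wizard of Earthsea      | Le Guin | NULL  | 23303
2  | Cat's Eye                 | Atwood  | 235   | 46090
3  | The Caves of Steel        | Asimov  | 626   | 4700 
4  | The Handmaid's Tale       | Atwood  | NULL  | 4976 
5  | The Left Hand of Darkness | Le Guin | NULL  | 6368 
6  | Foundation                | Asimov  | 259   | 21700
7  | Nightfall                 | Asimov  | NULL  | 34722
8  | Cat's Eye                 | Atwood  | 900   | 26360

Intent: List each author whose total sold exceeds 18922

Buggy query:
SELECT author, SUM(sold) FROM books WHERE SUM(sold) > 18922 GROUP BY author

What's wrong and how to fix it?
Bug: Aggregate functions cannot appear in a WHERE clause

Fix: Use HAVING (which filters groups after aggregation) instead of WHERE

Corrected query:
SELECT author, SUM(sold) FROM books GROUP BY author HAVING SUM(sold) > 18922

Result:
author  | SUM(sold)
--------+----------
Asimov  | 61122    
Atwood  | 77426    
Le Guin | 29671    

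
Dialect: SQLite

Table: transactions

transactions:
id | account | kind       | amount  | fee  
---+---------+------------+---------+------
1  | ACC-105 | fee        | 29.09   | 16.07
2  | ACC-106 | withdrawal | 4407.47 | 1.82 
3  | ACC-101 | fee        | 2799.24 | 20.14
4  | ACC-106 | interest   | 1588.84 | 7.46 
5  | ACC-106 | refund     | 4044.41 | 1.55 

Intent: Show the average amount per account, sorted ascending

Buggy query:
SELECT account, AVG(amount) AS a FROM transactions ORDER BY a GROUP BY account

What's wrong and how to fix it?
Bug: ORDER BY appears before GROUP BY; SQL clause order requires GROUP BY first

Fix: Move ORDER BY to the end, after GROUP BY

Corrected query:
SELECT account, AVG(amount) AS a FROM transactions GROUP BY account ORDER BY a

Result:
account | a          
--------+------------
ACC-105 | 29.09      
ACC-101 | 2799.24    
ACC-106 | 3346.906667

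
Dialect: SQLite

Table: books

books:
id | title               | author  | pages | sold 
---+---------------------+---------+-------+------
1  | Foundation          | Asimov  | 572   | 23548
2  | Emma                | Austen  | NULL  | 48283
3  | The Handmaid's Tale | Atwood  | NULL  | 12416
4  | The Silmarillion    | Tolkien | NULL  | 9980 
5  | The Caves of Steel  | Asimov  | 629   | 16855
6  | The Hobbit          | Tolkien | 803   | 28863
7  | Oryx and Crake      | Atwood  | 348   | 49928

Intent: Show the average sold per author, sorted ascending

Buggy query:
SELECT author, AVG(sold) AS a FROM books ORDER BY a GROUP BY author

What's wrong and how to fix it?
Bug: ORDER BY appears before GROUP BY; SQL clause order requires GROUP BY first

Fix: Move ORDER BY to the end, after GROUP BY

Corrected query:
SELECT author, AVG(sold) AS a FROM books GROUP BY author ORDER BY a

Result:
author  | a      
--------+--------
Tolkien | 19421.5
Asimov  | 20201.5
Atwood  | 31172  
Austen  | 48283  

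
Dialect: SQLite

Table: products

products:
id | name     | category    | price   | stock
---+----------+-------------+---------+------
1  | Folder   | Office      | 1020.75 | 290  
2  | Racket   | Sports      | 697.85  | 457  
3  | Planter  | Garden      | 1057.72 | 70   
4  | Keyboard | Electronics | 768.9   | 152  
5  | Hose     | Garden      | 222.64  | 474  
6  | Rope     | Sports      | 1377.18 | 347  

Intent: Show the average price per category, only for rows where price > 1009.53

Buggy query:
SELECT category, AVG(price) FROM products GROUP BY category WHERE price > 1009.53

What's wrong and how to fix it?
Bug: Row-level WHERE must come before GROUP BY in the clause order

Fix: Move the WHERE clause before GROUP BY

Corrected query:
SELECT category, AVG(price) FROM products WHERE price > 1009.53 GROUP BY category

Result:
category | AVG(price)
---------+-----------
Garden   | 1057.72   
Office   | 1020.75   
Sports   | 1377.18   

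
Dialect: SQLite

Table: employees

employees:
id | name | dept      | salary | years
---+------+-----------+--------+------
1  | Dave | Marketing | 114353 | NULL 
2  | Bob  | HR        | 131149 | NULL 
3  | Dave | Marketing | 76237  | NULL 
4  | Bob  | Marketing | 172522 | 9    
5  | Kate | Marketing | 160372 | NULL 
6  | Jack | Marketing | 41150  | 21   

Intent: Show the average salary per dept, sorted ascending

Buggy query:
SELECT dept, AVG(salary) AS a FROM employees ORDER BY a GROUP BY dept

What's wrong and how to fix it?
Bug: ORDER BY appears before GROUP BY; SQL clause order requires GROUP BY first

Fix: Move ORDER BY to the end, after GROUP BY

Corrected query:
SELECT dept, AVG(salary) AS a FROM employees GROUP BY dept ORDER BY a

Result:
dept      | a       
----------+---------
Marketing | 112926.8
HR        | 131149  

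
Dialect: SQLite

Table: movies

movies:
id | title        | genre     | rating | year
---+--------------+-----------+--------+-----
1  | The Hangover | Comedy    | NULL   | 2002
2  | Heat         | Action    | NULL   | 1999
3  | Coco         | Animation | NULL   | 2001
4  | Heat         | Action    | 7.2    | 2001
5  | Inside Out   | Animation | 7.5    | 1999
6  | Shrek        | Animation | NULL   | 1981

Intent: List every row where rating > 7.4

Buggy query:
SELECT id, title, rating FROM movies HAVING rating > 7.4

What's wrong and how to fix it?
Bug: This is a non-aggregate query (no GROUP BY, no aggregates), so in SQLite the HAVING clause is invalid here; a row-level condition belongs in WHERE

Fix: Use WHERE for row-level filtering

Corrected query:
SELECT id, title, rating FROM movies WHERE rating > 7.4

Result:
id | title      | rating
---+------------+-------
5  | Inside Out | 7.5   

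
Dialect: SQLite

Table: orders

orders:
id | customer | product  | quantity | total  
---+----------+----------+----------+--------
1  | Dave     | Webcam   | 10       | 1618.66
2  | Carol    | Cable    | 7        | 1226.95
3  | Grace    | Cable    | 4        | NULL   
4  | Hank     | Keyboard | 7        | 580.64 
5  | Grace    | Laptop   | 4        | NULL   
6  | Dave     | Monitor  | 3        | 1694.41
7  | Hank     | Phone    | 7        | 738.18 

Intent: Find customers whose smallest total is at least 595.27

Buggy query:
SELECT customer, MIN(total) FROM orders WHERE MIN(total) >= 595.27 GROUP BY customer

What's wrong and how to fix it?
Bug: Aggregates like MIN are computed per group after WHERE runs

Fix: Replace WHERE with HAVING after the GROUP BY

Corrected query:
SELECT customer, MIN(total) FROM orders GROUP BY customer HAVING MIN(total) >= 595.27

Result:
customer | MIN(total)
---------+-----------
Carol    | 1226.95   
Dave     | 1618.66   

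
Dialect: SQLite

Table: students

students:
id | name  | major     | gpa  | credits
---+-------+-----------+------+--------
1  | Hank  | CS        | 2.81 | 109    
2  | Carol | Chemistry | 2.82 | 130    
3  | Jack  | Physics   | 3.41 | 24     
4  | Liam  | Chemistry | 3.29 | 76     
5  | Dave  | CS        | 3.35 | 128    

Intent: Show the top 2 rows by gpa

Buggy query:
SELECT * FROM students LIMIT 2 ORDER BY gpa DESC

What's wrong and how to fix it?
Bug: ORDER BY cannot follow LIMIT; LIMIT is the final clause

Fix: Sort with ORDER BY, then apply LIMIT

Corrected query:
SELECT * FROM students ORDER BY gpa DESC LIMIT 2

Result:
id | name | major   | gpa  | credits
---+------+---------+------+--------
3  | Jack | Physics | 3.41 | 24     
5  | Dave | CS      | 3.35 | 128    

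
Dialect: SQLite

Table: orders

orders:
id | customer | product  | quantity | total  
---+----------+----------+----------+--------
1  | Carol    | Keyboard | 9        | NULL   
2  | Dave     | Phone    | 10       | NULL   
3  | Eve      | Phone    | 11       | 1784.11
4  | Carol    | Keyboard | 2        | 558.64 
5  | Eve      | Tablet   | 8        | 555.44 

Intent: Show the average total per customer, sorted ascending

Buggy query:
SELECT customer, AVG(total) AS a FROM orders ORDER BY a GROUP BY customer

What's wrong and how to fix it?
Bug: GROUP BY must precede ORDER BY

Fix: Reorder: SELECT … FROM … GROUP BY … ORDER BY …

Corrected query:
SELECT customer, AVG(total) AS a FROM orders GROUP BY customer ORDER BY a

Result:
customer | a       
---------+---------
Dave     | NULL    
Carol    | 558.64  
Eve      | 1169.775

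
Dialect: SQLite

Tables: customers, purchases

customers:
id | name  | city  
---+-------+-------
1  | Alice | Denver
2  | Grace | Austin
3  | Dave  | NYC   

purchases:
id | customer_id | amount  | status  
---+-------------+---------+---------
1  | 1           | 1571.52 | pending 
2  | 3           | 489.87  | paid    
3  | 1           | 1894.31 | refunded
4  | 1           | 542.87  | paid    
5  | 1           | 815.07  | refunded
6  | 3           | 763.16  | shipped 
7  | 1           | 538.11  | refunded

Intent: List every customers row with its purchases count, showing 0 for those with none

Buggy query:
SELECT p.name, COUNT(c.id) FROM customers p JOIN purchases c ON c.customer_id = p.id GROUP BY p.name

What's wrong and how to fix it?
Bug: INNER JOIN drops customers rows that have no matching purchases rows

Fix: Use LEFT JOIN so parents without children still appear (COUNT(c.id) gives 0)

Corrected query:
SELECT p.name, COUNT(c.id) FROM customers p LEFT JOIN purchases c ON c.customer_id = p.id GROUP BY p.name

Result:
name  | COUNT(c.id)
------+------------
Alice | 5          
Dave  | 2          
Grace | 0          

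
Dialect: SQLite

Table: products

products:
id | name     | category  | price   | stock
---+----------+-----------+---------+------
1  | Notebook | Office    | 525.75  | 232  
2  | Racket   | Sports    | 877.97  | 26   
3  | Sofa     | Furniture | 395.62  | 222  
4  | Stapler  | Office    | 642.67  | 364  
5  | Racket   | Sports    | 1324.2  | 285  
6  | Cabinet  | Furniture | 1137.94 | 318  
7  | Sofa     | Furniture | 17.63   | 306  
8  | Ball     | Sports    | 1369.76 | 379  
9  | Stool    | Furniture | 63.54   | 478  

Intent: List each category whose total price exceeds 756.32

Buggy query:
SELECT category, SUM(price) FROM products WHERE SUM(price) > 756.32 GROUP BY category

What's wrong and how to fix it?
Bug: SUM(price) is an aggregate, but WHERE filters rows before aggregation

Fix: Use HAVING (which filters groups after aggregation) instead of WHERE

Corrected query:
SELECT category, SUM(price) FROM products GROUP BY category HAVING SUM(price) > 756.32

Result:
category  | SUM(price)
----------+-----------
Furniture | 1614.73   
Office    | 1168.42   
Sports    | 3571.93   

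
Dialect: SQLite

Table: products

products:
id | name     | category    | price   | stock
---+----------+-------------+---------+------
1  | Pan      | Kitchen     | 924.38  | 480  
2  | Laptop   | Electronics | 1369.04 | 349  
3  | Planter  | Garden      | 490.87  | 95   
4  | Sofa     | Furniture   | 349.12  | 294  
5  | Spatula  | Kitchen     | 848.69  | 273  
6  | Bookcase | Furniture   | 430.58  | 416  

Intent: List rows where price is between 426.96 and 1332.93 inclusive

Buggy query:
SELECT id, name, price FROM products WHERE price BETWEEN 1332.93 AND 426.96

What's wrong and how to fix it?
Bug: The bounds are reversed; BETWEEN a AND b requires a <= b to match anything

Fix: Write BETWEEN 426.96 AND 1332.93

Corrected query:
SELECT id, name, price FROM products WHERE price BETWEEN 426.96 AND 1332.93

Result:
id | name     | price 
---+----------+-------
1  | Pan      | 924.38
3  | Planter  | 490.87
5  | Spatula  | 848.69
6  | Bookcase | 430.58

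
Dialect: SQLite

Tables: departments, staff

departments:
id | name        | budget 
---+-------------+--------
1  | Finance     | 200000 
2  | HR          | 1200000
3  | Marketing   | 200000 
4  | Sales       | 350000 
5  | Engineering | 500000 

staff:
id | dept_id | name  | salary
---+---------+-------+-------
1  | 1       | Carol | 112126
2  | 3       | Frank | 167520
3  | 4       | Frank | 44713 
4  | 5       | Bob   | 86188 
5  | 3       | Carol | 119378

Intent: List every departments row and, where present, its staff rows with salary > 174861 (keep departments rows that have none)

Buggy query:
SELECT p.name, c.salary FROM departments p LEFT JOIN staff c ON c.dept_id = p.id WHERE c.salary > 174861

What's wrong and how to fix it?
Bug: A WHERE condition on the right-hand table after LEFT JOIN drops unmatched parents

Fix: Move the right-table condition into the ON clause so unmatched parents are kept

Corrected query:
SELECT p.name, c.salary FROM departments p LEFT JOIN staff c ON c.dept_id = p.id AND c.salary > 174861

Result:
name        | salary
------------+-------
Finance     | NULL  
HR          | NULL  
Marketing   | NULL  
Sales       | NULL  
Engineering | NULL  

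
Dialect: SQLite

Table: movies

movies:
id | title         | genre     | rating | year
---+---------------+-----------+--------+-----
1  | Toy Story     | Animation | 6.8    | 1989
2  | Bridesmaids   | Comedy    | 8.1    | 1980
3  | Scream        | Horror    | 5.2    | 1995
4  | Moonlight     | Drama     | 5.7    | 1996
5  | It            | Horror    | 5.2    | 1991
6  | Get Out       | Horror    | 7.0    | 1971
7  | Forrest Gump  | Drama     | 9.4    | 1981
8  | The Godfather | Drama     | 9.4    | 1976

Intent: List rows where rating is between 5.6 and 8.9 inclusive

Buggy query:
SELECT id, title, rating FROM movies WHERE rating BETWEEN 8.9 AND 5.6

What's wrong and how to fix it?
Bug: The bounds are reversed; BETWEEN a AND b requires a <= b to match anything

Fix: Write BETWEEN 5.6 AND 8.9

Corrected query:
SELECT id, title, rating FROM movies WHERE rating BETWEEN 5.6 AND 8.9

Result:
id | title       | rating
---+-------------+-------
1  | Toy Story   | 6.8   
2  | Bridesmaids | 8.1   
4  | Moonlight   | 5.7   
6  | Get Out     | 7     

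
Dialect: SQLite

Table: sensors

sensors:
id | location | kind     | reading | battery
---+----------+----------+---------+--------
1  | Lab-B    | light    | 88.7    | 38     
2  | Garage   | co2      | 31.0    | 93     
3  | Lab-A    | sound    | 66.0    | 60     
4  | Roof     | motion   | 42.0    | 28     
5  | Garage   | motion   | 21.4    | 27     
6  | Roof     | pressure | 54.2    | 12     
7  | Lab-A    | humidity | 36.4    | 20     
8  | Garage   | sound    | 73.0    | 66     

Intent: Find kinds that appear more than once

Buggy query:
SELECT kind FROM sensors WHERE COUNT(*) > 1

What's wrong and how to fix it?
Bug: WHERE can't reference COUNT(*); aggregates are computed after WHERE

Fix: Group first, then use HAVING for the count condition

Corrected query:
SELECT kind FROM sensors GROUP BY kind HAVING COUNT(*) > 1

Result:
kind  
------
motion
sound 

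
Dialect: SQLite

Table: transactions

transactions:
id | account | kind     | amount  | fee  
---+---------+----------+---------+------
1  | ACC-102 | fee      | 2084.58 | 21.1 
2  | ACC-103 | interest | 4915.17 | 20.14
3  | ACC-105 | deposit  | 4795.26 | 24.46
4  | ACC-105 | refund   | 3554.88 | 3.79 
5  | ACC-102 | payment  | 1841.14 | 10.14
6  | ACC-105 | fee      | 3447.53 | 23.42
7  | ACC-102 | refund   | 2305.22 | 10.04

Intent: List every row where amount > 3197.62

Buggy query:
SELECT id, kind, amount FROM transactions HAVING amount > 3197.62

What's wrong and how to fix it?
Bug: This is a non-aggregate query (no GROUP BY, no aggregates), so in SQLite the HAVING clause is invalid here; a row-level condition belongs in WHERE

Fix: Use WHERE for row-level filtering

Corrected query:
SELECT id, kind, amount FROM transactions WHERE amount > 3197.62

Result:
id | kind     | amount 
---+----------+--------
2  | interest | 4915.17
3  | deposit  | 4795.26
4  | refund   | 3554.88
6  | fee      | 3447.53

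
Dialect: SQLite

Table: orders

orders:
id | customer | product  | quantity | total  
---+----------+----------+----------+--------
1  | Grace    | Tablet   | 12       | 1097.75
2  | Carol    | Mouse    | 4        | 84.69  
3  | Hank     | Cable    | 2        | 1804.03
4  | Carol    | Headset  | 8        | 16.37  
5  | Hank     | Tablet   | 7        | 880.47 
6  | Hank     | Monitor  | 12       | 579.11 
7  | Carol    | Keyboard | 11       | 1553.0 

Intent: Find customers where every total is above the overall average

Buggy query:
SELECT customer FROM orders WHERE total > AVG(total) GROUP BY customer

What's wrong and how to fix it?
Bug: AVG() is an aggregate; it can't sit directly in WHERE

Fix: Compute the overall average in a scalar subquery and compare each group's MIN against it in HAVING

Corrected query:
SELECT customer FROM orders GROUP BY customer HAVING MIN(total) > (SELECT AVG(total) FROM orders)

Result:
customer
--------
Grace   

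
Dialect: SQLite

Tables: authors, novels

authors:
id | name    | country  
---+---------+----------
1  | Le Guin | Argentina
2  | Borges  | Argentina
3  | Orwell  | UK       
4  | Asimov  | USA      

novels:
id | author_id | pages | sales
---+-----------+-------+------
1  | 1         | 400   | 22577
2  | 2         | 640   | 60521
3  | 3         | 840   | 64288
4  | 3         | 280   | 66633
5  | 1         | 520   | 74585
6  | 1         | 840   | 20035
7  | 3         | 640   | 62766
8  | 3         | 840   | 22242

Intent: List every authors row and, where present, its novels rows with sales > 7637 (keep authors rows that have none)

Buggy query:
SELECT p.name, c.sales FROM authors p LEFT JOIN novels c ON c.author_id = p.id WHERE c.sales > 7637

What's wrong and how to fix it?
Bug: Filtering c.sales in WHERE discards the NULL rows produced by LEFT JOIN, turning it into an inner join

Fix: Put 'c.sales > 7637' in the JOIN's ON clause instead of WHERE

Corrected query:
SELECT p.name, c.sales FROM authors p LEFT JOIN novels c ON c.author_id = p.id AND c.sales > 7637

Result:
name    | sales
--------+------
Le Guin | 20035
Le Guin | 22577
Le Guin | 74585
Borges  | 60521
Orwell  | 22242
Orwell  | 62766
Orwell  | 64288
Orwell  | 66633
Asimov  | NULL 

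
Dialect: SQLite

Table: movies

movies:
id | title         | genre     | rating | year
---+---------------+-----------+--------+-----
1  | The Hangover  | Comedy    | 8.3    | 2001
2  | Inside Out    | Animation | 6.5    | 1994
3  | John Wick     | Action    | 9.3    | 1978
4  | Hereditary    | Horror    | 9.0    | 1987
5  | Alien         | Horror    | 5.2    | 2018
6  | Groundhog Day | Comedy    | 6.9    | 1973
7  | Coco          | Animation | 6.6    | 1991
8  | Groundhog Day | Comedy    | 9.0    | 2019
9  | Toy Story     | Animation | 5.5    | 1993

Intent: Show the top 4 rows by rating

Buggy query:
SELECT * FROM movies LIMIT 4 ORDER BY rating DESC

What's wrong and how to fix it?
Bug: ORDER BY cannot follow LIMIT; LIMIT is the final clause

Fix: Swap the clauses: ORDER BY first, then LIMIT

Corrected query:
SELECT * FROM movies ORDER BY rating DESC LIMIT 4

Result:
id | title         | genre  | rating | year
---+---------------+--------+--------+-----
3  | John Wick     | Action | 9.3    | 1978
4  | Hereditary    | Horror | 9      | 1987
8  | Groundhog Day | Comedy | 9      | 2019
1  | The Hangover  | Comedy | 8.3    | 2001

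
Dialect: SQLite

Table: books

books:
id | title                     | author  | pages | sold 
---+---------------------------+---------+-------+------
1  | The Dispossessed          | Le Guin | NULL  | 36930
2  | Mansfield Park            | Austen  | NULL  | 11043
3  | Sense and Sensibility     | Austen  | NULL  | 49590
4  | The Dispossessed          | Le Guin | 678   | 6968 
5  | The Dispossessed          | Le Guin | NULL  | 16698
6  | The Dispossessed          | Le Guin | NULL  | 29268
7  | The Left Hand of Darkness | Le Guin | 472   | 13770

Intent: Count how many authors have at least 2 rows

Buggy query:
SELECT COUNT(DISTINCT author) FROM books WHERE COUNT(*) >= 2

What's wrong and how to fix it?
Bug: COUNT(*) cannot appear in WHERE; the per-group count doesn't exist yet

Fix: Use a subquery that GROUPs and filters with HAVING, then count its rows

Corrected query:
SELECT COUNT(*) FROM (SELECT author FROM books GROUP BY author HAVING COUNT(*) >= 2)

Result:
COUNT(*)
--------
2       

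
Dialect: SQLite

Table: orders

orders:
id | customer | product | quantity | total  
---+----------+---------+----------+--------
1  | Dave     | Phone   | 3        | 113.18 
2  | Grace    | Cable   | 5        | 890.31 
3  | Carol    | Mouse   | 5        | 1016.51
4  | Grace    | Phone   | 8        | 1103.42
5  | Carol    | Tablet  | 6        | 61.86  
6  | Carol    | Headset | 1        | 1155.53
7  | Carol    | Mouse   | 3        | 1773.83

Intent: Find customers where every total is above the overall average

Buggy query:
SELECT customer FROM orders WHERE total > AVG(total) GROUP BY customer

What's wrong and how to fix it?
Bug: WHERE evaluates per row before aggregation, so AVG() is unavailable

Fix: Use a subquery for AVG and a HAVING MIN(...) filter so the condition holds for every row in the group

Corrected query:
SELECT customer FROM orders GROUP BY customer HAVING MIN(total) > (SELECT AVG(total) FROM orders)

Result:
customer
--------
Grace   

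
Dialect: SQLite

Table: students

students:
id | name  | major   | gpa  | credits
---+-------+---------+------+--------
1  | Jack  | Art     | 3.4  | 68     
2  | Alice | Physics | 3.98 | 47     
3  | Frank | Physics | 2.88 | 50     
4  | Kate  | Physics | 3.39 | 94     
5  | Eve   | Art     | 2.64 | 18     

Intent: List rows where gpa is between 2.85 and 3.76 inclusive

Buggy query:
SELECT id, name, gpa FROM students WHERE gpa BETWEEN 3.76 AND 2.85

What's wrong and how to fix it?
Bug: The bounds are reversed; BETWEEN a AND b requires a <= b to match anything

Fix: Swap the bounds so the smaller value comes first

Corrected query:
SELECT id, name, gpa FROM students WHERE gpa BETWEEN 2.85 AND 3.76

Result:
id | name  | gpa 
---+-------+-----
1  | Jack  | 3.4 
3  | Frank | 2.88
4  | Kate  | 3.39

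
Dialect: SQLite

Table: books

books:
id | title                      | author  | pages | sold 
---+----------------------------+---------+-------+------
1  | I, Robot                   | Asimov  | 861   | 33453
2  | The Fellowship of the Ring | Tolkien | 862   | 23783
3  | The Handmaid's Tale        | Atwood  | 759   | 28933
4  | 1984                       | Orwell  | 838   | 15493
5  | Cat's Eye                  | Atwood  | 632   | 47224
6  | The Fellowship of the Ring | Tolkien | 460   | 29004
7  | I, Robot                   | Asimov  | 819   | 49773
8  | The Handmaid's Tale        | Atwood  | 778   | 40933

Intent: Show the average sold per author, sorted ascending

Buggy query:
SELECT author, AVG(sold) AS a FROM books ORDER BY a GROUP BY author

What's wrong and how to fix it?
Bug: GROUP BY must precede ORDER BY

Fix: Reorder: SELECT … FROM … GROUP BY … ORDER BY …

Corrected query:
SELECT author, AVG(sold) AS a FROM books GROUP BY author ORDER BY a

Result:
author  | a      
--------+--------
Orwell  | 15493  
Tolkien | 26393.5
Atwood  | 39030  
Asimov  | 41613  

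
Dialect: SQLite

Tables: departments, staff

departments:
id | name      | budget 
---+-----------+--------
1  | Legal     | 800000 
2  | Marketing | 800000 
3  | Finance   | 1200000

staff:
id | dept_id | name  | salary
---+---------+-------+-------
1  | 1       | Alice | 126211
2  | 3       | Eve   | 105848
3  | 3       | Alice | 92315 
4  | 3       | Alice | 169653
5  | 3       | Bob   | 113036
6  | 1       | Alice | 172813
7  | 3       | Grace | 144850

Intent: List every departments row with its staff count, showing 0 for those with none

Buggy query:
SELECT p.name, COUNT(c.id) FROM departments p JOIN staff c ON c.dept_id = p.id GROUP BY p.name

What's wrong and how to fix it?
Bug: An inner join excludes parents with zero children

Fix: Switch to LEFT JOIN to retain unmatched parent rows

Corrected query:
SELECT p.name, COUNT(c.id) FROM departments p LEFT JOIN staff c ON c.dept_id = p.id GROUP BY p.name

Result:
name      | COUNT(c.id)
----------+------------
Finance   | 5          
Legal     | 2          
Marketing | 0          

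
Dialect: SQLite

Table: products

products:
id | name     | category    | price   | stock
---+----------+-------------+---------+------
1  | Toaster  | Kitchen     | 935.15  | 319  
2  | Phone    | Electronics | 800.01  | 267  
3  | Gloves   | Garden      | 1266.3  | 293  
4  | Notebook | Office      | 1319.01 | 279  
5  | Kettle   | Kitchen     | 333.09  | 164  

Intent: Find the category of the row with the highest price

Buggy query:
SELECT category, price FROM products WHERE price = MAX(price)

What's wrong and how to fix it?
Bug: WHERE is evaluated per row; an aggregate over the whole table isn't defined there

Fix: Wrap MAX in a scalar subquery so WHERE compares against a single value

Corrected query:
SELECT category, price FROM products WHERE price = (SELECT MAX(price) FROM products)

Result:
category | price  
---------+--------
Office   | 1319.01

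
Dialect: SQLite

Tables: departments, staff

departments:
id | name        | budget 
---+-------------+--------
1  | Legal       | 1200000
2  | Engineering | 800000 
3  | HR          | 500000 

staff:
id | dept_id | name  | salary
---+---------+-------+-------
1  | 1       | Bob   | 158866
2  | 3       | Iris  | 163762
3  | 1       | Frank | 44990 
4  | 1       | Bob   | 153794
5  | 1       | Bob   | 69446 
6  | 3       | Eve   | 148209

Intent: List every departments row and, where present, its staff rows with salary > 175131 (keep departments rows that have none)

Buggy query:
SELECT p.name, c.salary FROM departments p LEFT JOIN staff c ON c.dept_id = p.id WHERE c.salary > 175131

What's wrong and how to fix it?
Bug: A WHERE condition on the right-hand table after LEFT JOIN drops unmatched parents

Fix: Put 'c.salary > 175131' in the JOIN's ON clause instead of WHERE

Corrected query:
SELECT p.name, c.salary FROM departments p LEFT JOIN staff c ON c.dept_id = p.id AND c.salary > 175131

Result:
name        | salary
------------+-------
Legal       | NULL  
Engineering | NULL  
HR          | NULL  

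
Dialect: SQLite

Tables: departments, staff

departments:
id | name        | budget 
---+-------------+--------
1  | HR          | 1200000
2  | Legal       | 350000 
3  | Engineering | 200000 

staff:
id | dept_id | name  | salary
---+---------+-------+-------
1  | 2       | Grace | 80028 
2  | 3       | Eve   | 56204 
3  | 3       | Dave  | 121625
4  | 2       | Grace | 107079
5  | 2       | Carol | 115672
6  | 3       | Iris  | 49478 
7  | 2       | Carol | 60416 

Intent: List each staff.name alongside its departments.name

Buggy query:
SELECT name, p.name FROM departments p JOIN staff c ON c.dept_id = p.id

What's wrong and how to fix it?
Bug: 'name' exists in both joined tables, so the database can't tell which one is meant

Fix: Qualify the column with its table alias (c.name)

Corrected query:
SELECT c.name, p.name FROM departments p JOIN staff c ON c.dept_id = p.id

Result:
name  | name       
------+------------
Grace | Legal      
Eve   | Engineering
Dave  | Engineering
Grace | Legal      
Carol | Legal      
Iris  | Engineering
Carol | Legal      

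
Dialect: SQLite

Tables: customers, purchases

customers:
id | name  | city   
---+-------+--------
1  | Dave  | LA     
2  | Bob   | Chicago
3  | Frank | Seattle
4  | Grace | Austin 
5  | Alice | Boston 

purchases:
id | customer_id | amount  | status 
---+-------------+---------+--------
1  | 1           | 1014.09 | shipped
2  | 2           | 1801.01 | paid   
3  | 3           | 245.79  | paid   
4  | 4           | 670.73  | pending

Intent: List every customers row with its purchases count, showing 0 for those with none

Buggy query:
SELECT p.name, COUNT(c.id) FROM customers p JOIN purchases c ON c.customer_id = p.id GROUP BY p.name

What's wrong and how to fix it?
Bug: An inner join excludes parents with zero children

Fix: Use LEFT JOIN so parents without children still appear (COUNT(c.id) gives 0)

Corrected query:
SELECT p.name, COUNT(c.id) FROM customers p LEFT JOIN purchases c ON c.customer_id = p.id GROUP BY p.name

Result:
name  | COUNT(c.id)
------+------------
Alice | 0          
Bob   | 1          
Dave  | 1          
Frank | 1          
Grace | 1          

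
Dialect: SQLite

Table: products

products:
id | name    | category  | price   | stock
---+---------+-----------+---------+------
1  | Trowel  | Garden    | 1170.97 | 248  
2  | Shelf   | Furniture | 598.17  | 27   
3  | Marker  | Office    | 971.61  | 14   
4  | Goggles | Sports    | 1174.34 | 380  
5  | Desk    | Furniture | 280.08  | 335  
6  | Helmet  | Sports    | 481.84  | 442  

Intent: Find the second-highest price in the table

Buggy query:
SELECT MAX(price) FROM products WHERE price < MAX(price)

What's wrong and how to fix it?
Bug: The inner MAX is an aggregate inside WHERE, which is not allowed

Fix: Compute the overall MAX in a subquery, then take MAX of rows below it

Corrected query:
SELECT MAX(price) FROM products WHERE price < (SELECT MAX(price) FROM products)

Result:
MAX(price)
----------
1170.97   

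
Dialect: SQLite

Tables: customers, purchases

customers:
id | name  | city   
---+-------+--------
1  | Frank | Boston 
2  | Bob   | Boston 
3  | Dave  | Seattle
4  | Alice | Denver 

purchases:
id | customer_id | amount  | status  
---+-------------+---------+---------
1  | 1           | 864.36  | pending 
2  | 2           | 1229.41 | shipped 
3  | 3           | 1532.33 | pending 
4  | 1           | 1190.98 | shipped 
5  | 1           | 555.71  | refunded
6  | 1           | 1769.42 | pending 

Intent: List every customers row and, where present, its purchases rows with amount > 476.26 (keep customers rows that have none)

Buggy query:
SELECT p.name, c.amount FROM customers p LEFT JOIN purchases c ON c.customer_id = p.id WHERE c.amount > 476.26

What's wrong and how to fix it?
Bug: A WHERE condition on the right-hand table after LEFT JOIN drops unmatched parents

Fix: Move the right-table condition into the ON clause so unmatched parents are kept

Corrected query:
SELECT p.name, c.amount FROM customers p LEFT JOIN purchases c ON c.customer_id = p.id AND c.amount > 476.26

Result:
name  | amount 
------+--------
Frank | 555.71 
Frank | 864.36 
Frank | 1190.98
Frank | 1769.42
Bob   | 1229.41
Dave  | 1532.33
Alice | NULL   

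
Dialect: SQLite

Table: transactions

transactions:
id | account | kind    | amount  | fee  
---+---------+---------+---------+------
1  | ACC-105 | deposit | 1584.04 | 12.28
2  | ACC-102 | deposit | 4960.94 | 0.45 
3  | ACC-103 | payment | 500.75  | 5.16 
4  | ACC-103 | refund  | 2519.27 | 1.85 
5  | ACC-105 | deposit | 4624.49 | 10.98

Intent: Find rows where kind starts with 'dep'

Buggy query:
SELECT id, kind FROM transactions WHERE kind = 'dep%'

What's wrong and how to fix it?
Bug: '=' compares the literal string including the % character; pattern matching needs LIKE

Fix: Use LIKE for wildcard pattern matching

Corrected query:
SELECT id, kind FROM transactions WHERE kind LIKE 'dep%'

Result:
id | kind   
---+--------
1  | deposit
2  | deposit
5  | deposit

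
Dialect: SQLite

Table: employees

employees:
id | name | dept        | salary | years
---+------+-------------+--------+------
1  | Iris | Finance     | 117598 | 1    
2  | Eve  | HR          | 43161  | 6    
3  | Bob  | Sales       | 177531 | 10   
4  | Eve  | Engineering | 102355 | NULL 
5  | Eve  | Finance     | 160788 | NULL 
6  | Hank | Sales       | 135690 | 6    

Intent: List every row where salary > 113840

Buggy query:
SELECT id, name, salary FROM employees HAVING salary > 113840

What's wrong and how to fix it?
Bug: This is a non-aggregate query (no GROUP BY, no aggregates), so in SQLite the HAVING clause is invalid here; a row-level condition belongs in WHERE

Fix: Replace HAVING with WHERE since the condition applies to individual rows

Corrected query:
SELECT id, name, salary FROM employees WHERE salary > 113840

Result:
id | name | salary
---+------+-------
1  | Iris | 117598
3  | Bob  | 177531
5  | Eve  | 160788
6  | Hank | 135690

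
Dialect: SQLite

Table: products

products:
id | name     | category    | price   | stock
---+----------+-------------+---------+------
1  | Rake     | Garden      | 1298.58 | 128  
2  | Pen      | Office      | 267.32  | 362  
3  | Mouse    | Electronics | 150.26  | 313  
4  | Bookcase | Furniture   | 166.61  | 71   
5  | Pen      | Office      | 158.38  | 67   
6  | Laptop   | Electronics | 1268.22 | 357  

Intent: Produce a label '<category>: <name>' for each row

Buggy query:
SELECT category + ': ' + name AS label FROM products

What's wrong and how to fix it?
Bug: SQLite uses || for string concatenation; + coerces text to numbers (yielding 0)

Fix: Replace + with || to concatenate text

Corrected query:
SELECT category || ': ' || name AS label FROM products

Result:
label              
-------------------
Garden: Rake       
Office: Pen        
Electronics: Mouse 
Furniture: Bookcase
Office: Pen        
Electronics: Laptop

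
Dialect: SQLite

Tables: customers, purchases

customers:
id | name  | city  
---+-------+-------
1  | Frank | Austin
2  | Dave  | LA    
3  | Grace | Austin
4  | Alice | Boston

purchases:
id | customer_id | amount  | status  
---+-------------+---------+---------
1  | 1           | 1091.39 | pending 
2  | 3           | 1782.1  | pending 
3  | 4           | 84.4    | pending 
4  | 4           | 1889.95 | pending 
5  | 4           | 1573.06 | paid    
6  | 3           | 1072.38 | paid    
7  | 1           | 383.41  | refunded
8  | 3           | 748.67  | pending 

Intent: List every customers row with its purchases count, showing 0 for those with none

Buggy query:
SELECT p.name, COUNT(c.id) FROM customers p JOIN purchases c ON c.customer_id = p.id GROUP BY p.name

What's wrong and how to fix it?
Bug: An inner join excludes parents with zero children

Fix: Use LEFT JOIN so parents without children still appear (COUNT(c.id) gives 0)

Corrected query:
SELECT p.name, COUNT(c.id) FROM customers p LEFT JOIN purchases c ON c.customer_id = p.id GROUP BY p.name

Result:
name  | COUNT(c.id)
------+------------
Alice | 3          
Dave  | 0          
Frank | 2          
Grace | 3          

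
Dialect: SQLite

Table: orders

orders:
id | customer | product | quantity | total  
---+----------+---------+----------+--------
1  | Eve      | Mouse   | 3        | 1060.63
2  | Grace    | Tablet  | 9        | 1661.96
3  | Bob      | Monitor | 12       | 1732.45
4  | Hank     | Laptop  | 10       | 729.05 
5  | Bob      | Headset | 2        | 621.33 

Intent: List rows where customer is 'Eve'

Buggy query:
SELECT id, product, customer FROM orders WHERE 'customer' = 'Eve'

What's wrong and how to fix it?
Bug: Single quotes denote string literals in SQL; the column name is being compared as a constant string

Fix: Reference the column as customer without single quotes

Corrected query:
SELECT id, product, customer FROM orders WHERE customer = 'Eve'

Result:
id | product | customer
---+---------+---------
1  | Mouse   | Eve     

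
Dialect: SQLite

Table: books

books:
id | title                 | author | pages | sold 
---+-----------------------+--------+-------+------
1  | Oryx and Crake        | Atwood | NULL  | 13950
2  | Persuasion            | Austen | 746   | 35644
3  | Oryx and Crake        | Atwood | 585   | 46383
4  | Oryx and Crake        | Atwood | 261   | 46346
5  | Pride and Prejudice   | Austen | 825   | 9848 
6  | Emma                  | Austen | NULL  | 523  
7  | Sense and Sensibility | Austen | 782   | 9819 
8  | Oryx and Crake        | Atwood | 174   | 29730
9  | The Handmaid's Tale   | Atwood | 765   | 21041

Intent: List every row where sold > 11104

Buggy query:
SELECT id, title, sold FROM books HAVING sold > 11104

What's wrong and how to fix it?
Bug: This is a non-aggregate query (no GROUP BY, no aggregates), so in SQLite the HAVING clause is invalid here; a row-level condition belongs in WHERE

Fix: Replace HAVING with WHERE since the condition applies to individual rows

Corrected query:
SELECT id, title, sold FROM books WHERE sold > 11104

Result:
id | title               | sold 
---+---------------------+------
1  | Oryx and Crake      | 13950
2  | Persuasion          | 35644
3  | Oryx and Crake      | 46383
4  | Oryx and Crake      | 46346
8  | Oryx and Crake      | 29730
9  | The Handmaid's Tale | 21041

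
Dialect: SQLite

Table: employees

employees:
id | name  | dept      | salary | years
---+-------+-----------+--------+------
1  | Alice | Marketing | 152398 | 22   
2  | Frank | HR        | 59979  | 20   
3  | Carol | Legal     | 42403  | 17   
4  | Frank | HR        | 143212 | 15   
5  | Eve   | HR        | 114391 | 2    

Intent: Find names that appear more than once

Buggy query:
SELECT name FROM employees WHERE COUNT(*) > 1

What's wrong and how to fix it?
Bug: WHERE can't reference COUNT(*); aggregates are computed after WHERE

Fix: Group first, then use HAVING for the count condition

Corrected query:
SELECT name FROM employees GROUP BY name HAVING COUNT(*) > 1

Result:
name 
-----
Frank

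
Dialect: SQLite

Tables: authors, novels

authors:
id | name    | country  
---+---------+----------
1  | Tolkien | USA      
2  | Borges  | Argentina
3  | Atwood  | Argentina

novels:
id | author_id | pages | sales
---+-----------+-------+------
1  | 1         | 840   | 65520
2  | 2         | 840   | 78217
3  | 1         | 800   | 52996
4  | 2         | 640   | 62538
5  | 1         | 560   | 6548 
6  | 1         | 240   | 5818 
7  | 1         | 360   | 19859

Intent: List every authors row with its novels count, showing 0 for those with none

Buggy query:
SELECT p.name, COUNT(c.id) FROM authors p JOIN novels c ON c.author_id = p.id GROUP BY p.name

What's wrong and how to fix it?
Bug: INNER JOIN drops authors rows that have no matching novels rows

Fix: Switch to LEFT JOIN to retain unmatched parent rows

Corrected query:
SELECT p.name, COUNT(c.id) FROM authors p LEFT JOIN novels c ON c.author_id = p.id GROUP BY p.name

Result:
name    | COUNT(c.id)
--------+------------
Atwood  | 0          
Borges  | 2          
Tolkien | 5          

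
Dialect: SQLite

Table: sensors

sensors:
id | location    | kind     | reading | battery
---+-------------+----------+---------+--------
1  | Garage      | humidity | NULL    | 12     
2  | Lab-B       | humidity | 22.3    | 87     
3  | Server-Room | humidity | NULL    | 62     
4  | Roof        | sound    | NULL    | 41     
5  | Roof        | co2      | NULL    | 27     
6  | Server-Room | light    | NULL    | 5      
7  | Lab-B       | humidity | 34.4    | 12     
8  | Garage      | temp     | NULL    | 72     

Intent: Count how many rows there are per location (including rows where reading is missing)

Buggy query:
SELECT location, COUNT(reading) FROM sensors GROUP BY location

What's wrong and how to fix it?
Bug: COUNT(column) counts non-NULL values only; rows with NULL reading aren't counted

Fix: Replace COUNT(reading) with COUNT(*)

Corrected query:
SELECT location, COUNT(*) FROM sensors GROUP BY location

Result:
location    | COUNT(*)
------------+---------
Garage      | 2       
Lab-B       | 2       
Roof        | 2       
Server-Room | 2       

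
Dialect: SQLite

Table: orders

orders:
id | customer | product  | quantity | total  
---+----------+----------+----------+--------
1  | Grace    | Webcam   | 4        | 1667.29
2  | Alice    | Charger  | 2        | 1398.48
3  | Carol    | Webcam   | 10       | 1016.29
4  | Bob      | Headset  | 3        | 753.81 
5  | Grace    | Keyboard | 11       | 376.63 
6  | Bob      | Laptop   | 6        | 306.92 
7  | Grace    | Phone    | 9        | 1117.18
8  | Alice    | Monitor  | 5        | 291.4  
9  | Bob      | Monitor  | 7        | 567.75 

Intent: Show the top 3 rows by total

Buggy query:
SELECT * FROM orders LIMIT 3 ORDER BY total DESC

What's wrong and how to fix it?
Bug: ORDER BY cannot follow LIMIT; LIMIT is the final clause

Fix: Sort with ORDER BY, then apply LIMIT

Corrected query:
SELECT * FROM orders ORDER BY total DESC LIMIT 3

Result:
id | customer | product | quantity | total  
---+----------+---------+----------+--------
1  | Grace    | Webcam  | 4        | 1667.29
2  | Alice    | Charger | 2        | 1398.48
7  | Grace    | Phone   | 9        | 1117.18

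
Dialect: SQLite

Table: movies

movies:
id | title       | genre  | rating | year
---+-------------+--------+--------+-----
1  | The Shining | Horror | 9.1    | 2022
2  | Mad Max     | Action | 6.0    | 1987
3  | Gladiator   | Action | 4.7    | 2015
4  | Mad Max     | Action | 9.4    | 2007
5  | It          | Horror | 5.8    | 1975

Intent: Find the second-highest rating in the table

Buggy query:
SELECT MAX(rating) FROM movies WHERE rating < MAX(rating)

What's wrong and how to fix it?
Bug: MAX(rating) on the right of the comparison is an aggregate-in-WHERE error

Fix: Put the inner MAX in a scalar subquery

Corrected query:
SELECT MAX(rating) FROM movies WHERE rating < (SELECT MAX(rating) FROM movies)

Result:
MAX(rating)
-----------
9.1        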